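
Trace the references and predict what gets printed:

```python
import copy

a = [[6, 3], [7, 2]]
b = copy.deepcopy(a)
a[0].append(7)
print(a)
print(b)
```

Key concept: deep copy is fully independent.
Step by step:
`a = [[6, 3], [7, 2]]` → a = [[6, 3], [7, 2]]
`b = copy.deepcopy(a)` → b = [[6, 3], [7, 2]]
`a[0].append(7)` → a = [[6, 3, 7], [7, 2]]
`print(a)` → prints [[6, 3, 7], [7, 2]]
`print(b)` → prints [[6, 3], [7, 2]]

Answer:
[[6, 3, 7], [7, 2]]
[[6, 3], [7, 2]]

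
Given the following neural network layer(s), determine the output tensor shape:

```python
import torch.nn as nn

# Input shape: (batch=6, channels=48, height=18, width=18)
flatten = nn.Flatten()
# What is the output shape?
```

Input: (6, 48, 18, 18) -> Output: (6, 15552)

Answer: (6, 15552)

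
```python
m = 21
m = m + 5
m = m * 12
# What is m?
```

Trace:
`m = 21` → m = 21
`m = m + 5` → m = 26
`m = m * 12` → m = 312
So m = 312

Answer: 312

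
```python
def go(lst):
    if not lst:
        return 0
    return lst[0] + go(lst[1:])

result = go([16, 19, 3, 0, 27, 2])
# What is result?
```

16 + 19 + 3 + 0 + 27 + 2 + 0 = 67

Answer: 67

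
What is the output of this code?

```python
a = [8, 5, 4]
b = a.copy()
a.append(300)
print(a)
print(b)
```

Key concept: list.copy() creates independent copy.
Step by step:
`a = [8, 5, 4]` → a = [8, 5, 4]
`b = a.copy()` → b = [8, 5, 4]
`a.append(300)` → a = [8, 5, 4, 300]
`print(a)` → prints [8, 5, 4, 300]
`print(b)` → prints [8, 5, 4]

Answer:
[8, 5, 4, 300]
[8, 5, 4]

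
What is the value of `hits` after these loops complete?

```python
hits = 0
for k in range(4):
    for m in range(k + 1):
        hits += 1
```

Triangle: 1 + 2 + ... + 4
`hits` takes the values: 0 → 1 → 2 → 3 → 4 → 5 → 6 → 7 → 8 → 9 → 10

Answer: 10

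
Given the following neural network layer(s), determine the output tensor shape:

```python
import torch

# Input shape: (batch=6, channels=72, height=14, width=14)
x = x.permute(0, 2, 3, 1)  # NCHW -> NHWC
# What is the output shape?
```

Input: (6, 72, 14, 14) -> Output: (6, 14, 14, 72)

Answer: (6, 14, 14, 72)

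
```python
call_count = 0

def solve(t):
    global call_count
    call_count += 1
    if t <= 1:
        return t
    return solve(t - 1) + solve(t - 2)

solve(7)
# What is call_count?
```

Calls(t) = 1 + Calls(t-1) + Calls(t-2); Calls(0)=Calls(1)=1. For t=7 this gives 41.

Answer: 41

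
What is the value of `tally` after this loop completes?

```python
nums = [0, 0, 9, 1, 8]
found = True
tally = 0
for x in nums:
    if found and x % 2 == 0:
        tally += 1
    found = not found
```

Count even values at even positions
`tally` takes the values: 0 → 1 → 2

Answer: 2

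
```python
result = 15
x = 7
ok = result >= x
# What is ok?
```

Trace:
`result = 15` → result = 15
`x = 7` → x = 7
`ok = result >= x` → ok = True
So ok = True

Answer: True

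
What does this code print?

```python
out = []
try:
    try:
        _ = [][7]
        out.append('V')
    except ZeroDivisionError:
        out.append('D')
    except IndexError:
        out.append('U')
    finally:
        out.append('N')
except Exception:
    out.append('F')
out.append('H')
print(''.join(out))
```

Execution trace: 'U' (inner except IndexError) → 'N' (inner finally) → 'H' (after the try/except). Output: UNH

Answer: UNH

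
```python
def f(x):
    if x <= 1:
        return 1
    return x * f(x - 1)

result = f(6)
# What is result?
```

f(6) = 6 * 5 * 4 * 3 * 2 * 1 = 720

Answer: 720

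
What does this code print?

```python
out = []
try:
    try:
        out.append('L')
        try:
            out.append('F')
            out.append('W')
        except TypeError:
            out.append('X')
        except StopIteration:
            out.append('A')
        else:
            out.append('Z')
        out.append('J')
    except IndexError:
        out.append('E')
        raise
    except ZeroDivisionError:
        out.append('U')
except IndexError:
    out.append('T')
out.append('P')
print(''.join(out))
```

Execution trace: 'L' (try body) → 'F' (inner try body) → 'W' (inner try body, no exception) → 'Z' (inner else) → 'J' (try body, no exception) → 'P' (after the try/except). Output: LFWZJP

Answer: LFWZJP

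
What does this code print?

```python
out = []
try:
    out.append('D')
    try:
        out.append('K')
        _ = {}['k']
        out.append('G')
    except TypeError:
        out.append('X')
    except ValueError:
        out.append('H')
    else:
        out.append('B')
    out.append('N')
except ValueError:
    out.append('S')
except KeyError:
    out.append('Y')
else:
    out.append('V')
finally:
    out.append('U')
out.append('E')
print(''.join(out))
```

Execution trace: 'D' (try body) → 'K' (inner try body) → 'Y' (except KeyError) → 'U' (finally) → 'E' (after the try/except). Output: DKYUE

Answer: DKYUE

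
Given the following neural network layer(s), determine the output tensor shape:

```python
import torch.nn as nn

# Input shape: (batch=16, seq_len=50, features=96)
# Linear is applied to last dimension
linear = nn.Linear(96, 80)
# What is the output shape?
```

Input: (16, 50, 96) -> Output: (16, 50, 80)

Answer: (16, 50, 80)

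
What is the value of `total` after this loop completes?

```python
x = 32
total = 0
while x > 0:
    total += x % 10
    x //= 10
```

Sum digits of 32
`total` takes the values: 0 → 2 → 5

Answer: 5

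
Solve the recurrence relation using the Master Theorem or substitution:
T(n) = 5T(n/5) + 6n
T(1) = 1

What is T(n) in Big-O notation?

By Master Theorem: a=5, b=5, f(n)=6n. Since log_5(5) = 1 and f(n) = Θ(n^1), Case 2 applies. T(n) = O(n log n).

Answer: O(n log n)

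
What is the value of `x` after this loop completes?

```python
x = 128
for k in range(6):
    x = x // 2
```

Halve 6 times: 128 // 2^6 = 2
`x` takes the values: 128 → 64 → 32 → 16 → 8 → 4 → 2

Answer: 2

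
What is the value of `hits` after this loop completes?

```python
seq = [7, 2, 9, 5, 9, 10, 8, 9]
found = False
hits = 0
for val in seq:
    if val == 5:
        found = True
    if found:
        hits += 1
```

Count elements after first 5 in [7, 2, 9, 5, 9, 10, 8, 9]
`hits` takes the values: 0 → 1 → 2 → 3 → 4 → 5

Answer: 5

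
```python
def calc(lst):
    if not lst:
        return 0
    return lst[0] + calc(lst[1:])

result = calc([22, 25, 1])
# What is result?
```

22 + 25 + 1 + 0 = 48

Answer: 48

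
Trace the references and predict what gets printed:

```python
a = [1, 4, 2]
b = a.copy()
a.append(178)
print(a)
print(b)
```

Key concept: list.copy() creates independent copy.
Step by step:
`a = [1, 4, 2]` → a = [1, 4, 2]
`b = a.copy()` → b = [1, 4, 2]
`a.append(178)` → a = [1, 4, 2, 178]
`print(a)` → prints [1, 4, 2, 178]
`print(b)` → prints [1, 4, 2]

Answer:
[1, 4, 2, 178]
[1, 4, 2]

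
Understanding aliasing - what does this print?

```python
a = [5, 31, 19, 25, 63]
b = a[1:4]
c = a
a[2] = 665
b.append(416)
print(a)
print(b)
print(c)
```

Key concept: slice vs alias.
Step by step:
`a = [5, 31, 19, 25, 63]` → a = [5, 31, 19, 25, 63]
`b = a[1:4]` → b = [31, 19, 25]
`c = a` → c = [5, 31, 19, 25, 63] (same object as a)
`a[2] = 665` → a = [5, 31, 665, 25, 63] (same object as c); c = [5, 31, 665, 25, 63] (same object as a)
`b.append(416)` → b = [31, 19, 25, 416]
`print(a)` → prints [5, 31, 665, 25, 63]
`print(b)` → prints [31, 19, 25, 416]
`print(c)` → prints [5, 31, 665, 25, 63]

Answer:
[5, 31, 665, 25, 63]
[31, 19, 25, 416]
[5, 31, 665, 25, 63]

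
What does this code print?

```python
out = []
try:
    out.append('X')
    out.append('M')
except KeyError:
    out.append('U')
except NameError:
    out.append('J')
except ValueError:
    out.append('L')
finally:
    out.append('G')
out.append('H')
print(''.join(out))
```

Execution trace: 'X' (try body) → 'M' (try body, no exception) → 'G' (finally) → 'H' (after the try/except). Output: XMGH

Answer: XMGH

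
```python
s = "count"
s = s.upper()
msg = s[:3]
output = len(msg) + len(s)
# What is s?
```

Trace:
`s = "count"` → s = 'count'
`s = s.upper()` → s = 'COUNT'
`msg = s[:3]` → msg = 'COU'
`output = len(msg) + len(s)` → output = 8
So s = 'COUNT'

Answer: 'COUNT'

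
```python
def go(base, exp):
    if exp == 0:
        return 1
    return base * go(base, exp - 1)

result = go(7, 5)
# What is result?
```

go(7, 5) = 7 * 7 * 7 * 7 * 7 = 16807

Answer: 16807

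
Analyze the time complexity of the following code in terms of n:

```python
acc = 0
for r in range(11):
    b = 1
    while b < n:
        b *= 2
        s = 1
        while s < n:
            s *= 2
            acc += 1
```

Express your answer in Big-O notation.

Each loop level contributes: 1 × log n × log n. Multiplying the contributions gives O(log² n).

Answer: O(log² n)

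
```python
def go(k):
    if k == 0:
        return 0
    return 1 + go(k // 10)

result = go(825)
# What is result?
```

Count of digits of 825: 3

Answer: 3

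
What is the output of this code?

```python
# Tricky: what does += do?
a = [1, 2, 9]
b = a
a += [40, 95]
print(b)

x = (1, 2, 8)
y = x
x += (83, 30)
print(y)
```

Key concept: += behavior differs for mutable vs immutable.
Step by step:
`a = [1, 2, 9]` → a = [1, 2, 9]
`b = a` → b = [1, 2, 9] (same object as a)
`a += [40, 95]` → a = [1, 2, 9, 40, 95] (same object as b); b = [1, 2, 9, 40, 95] (same object as a)
`print(b)` → prints [1, 2, 9, 40, 95]
`x = (1, 2, 8)` → x = (1, 2, 8)
`y = x` → y = (1, 2, 8)
`x += (83, 30)` → x = (1, 2, 8, 83, 30)
`print(y)` → prints (1, 2, 8)

Answer:
[1, 2, 9, 40, 95]
(1, 2, 8)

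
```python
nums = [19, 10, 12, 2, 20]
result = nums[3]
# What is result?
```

Trace:
`nums = [19, 10, 12, 2, 20]` → nums = [19, 10, 12, 2, 20]
`result = nums[3]` → result = 2
So result = 2

Answer: 2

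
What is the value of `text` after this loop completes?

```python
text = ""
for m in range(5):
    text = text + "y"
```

Repeat 'y' 5 times
`text` takes the values: "" → "y" → "yy" → "yyy" → "yyyy" → "yyyyy"

Answer: "yyyyy"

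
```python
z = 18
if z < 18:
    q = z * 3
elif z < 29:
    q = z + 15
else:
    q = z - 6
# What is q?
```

Trace:
`z = 18` → z = 18
`if z < 18: ...` → z < 18 is False, z < 29 is True → q = 33
So q = 33

Answer: 33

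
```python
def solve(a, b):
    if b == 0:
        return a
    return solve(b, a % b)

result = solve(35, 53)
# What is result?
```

solve(35, 53) -> solve(53, 35) -> solve(35, 18) -> solve(18, 17) -> solve(17, 1) -> solve(1, 0) -> 1

Answer: 1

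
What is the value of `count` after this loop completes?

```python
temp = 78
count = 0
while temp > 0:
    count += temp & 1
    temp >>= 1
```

Count set bits in 78 (binary: 0b1001110)
`count` takes the values: 0 → 1 → 2 → 3 → 4

Answer: 4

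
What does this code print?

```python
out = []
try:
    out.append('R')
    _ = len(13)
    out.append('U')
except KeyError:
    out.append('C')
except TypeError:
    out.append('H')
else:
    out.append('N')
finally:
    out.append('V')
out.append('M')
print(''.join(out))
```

Execution trace: 'R' (try body) → 'H' (except TypeError) → 'V' (finally) → 'M' (after the try/except). Output: RHVM

Answer: RHVM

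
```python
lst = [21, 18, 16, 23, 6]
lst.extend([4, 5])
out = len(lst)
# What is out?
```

Trace:
`lst = [21, 18, 16, 23, 6]` → lst = [21, 18, 16, 23, 6]
`lst.extend([4, 5])` → lst = [21, 18, 16, 23, 6, 4, 5]
`out = len(lst)` → out = 7
So out = 7

Answer: 7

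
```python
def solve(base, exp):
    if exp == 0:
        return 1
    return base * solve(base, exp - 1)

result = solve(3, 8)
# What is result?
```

solve(3, 8) = 3 * 3 * 3 * 3 * 3 * 3 * 3 * 3 = 6561

Answer: 6561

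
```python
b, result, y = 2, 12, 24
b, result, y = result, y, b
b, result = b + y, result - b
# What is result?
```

Trace:
`b, result, y = 2, 12, 24` → b = 2; result = 12; y = 24
`b, result, y = result, y, b` → b = 12; result = 24; y = 2
`b, result = b + y, result - b` → b = 14; result = 12
So result = 12

Answer: 12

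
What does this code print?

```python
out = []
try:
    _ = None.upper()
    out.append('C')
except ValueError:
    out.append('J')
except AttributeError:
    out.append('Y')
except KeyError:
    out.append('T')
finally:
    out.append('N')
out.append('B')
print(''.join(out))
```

Execution trace: 'Y' (except AttributeError) → 'N' (finally) → 'B' (after the try/except). Output: YNB

Answer: YNB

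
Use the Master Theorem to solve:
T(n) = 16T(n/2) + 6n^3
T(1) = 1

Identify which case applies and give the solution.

a=16, b=2, f(n)=6n^3. log_2(16) = 4. Since c=3 < 4, Case 1 applies: T(n) = Θ(n^log_b(a)) = O(n^4).

Answer: O(n^4) - Case 1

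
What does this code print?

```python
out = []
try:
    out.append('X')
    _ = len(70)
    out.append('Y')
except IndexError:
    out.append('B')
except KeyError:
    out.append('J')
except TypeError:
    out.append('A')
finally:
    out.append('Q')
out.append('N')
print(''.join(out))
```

Execution trace: 'X' (try body) → 'A' (except TypeError) → 'Q' (finally) → 'N' (after the try/except). Output: XAQN

Answer: XAQN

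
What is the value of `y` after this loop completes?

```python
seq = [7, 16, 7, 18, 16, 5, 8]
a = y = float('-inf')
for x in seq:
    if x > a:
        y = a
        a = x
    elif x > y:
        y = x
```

Second largest (with repeats) in [7, 16, 7, 18, 16, 5, 8]
`y` takes the values: -inf → 7 → 16

Answer: 16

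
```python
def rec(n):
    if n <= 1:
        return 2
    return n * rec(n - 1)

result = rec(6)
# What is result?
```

rec(6) = 6 * 5 * 4 * 3 * 2 * 2 = 1440

Answer: 1440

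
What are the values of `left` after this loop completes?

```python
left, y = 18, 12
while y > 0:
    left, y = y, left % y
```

GCD of 18 and 12
`left` takes the values: 18 → 12 → 6

Answer: 6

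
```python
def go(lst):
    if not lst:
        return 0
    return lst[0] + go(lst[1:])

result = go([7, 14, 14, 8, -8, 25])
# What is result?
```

7 + 14 + 14 + 8 + (-8) + 25 + 0 = 60

Answer: 60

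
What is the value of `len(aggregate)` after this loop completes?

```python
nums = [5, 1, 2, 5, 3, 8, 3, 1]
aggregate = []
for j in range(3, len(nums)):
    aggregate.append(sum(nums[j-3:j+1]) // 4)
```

Number of 4-element averages
`aggregate` takes the values: [] → [3] → [3, 2] → [3, 2, 4] → [3, 2, 4, 4] → [3, 2, 4, 4, 3]
So `len(aggregate)` = 5

Answer: 5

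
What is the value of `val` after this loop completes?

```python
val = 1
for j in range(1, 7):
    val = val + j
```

Start at 1, add 1 through 6
`val` takes the values: 1 → 2 → 4 → 7 → 11 → 16 → 22

Answer: 22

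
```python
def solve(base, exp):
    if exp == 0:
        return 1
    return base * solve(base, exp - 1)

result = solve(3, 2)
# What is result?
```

solve(3, 2) = 3 * 3 = 9

Answer: 9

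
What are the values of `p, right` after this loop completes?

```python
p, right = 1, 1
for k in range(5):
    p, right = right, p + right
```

Fibonacci: after 5 iterations
`p, right` takes the values: (1, 1) → (1, 2) → (2, 3) → (3, 5) → (5, 8) → (8, 13)

Answer: 8, 13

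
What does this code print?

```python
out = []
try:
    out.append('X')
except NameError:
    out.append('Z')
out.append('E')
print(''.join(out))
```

Execution trace: 'X' (try body, no exception) → 'E' (after the try/except). Output: XE

Answer: XE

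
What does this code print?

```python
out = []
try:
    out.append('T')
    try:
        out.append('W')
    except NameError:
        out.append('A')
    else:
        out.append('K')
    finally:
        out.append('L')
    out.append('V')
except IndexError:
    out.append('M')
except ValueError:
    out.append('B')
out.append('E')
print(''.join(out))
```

Execution trace: 'T' (try body) → 'W' (inner try body, no exception) → 'K' (inner else) → 'L' (inner finally) → 'V' (try body, no exception) → 'E' (after the try/except). Output: TWKLVE

Answer: TWKLVE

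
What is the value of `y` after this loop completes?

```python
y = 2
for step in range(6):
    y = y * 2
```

Multiply by 2, 6 times: 2 * 2^6 = 128
`y` takes the values: 2 → 4 → 8 → 16 → 32 → 64 → 128

Answer: 128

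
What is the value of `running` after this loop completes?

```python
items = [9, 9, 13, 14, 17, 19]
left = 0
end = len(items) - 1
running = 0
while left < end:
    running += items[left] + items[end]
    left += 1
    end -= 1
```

Sum of pairs from ends
`running` takes the values: 0 → 28 → 54 → 81

Answer: 81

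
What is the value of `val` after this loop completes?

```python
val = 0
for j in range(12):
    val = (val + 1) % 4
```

Increment mod 4, 12 times = 0
`val` takes the values: 0 → 1 → 2 → 3 → 0 → 1 → 2 → 3 → 0 → 1 → 2 → 3 → 0

Answer: 0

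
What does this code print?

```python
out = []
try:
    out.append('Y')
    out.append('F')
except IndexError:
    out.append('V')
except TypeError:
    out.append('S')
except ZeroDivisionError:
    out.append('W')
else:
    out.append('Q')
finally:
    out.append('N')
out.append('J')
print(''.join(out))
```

Execution trace: 'Y' (try body) → 'F' (try body, no exception) → 'Q' (else) → 'N' (finally) → 'J' (after the try/except). Output: YFQNJ

Answer: YFQNJ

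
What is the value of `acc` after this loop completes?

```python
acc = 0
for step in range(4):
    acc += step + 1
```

Start at 0, add 1 to 4 = 10
`acc` takes the values: 0 → 1 → 3 → 6 → 10

Answer: 10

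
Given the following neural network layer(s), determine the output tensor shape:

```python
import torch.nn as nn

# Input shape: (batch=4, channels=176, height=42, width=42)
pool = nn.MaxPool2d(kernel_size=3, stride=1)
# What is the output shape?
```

Input: (4, 176, 42, 42) -> Output: (4, 176, 40, 40)

Answer: (4, 176, 40, 40)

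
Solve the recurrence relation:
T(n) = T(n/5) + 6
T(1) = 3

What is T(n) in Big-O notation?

Each step divides n by 5 and adds 6. After log_5(n) steps we reach T(1)=3. So T(n) = 6·log_5(n) + 3 = O(log n).

Answer: O(log n)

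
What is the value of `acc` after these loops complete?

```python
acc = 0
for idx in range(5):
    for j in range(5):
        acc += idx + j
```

Sum of all idx+j for idx,j in 5x5
`acc` takes the values: 0 → 1 → 3 → 6 → 10 → 11 → 13 → 16 → 20 → 25 → 27 → 30 → 34 → 39 → 45 → 48 → 52 → 57 → 63 → 70 → 74 → 79 → 85 → 92 → 100

Answer: 100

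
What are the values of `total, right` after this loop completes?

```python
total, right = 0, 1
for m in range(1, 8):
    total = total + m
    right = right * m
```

Sum and factorial of 1 to 7
`total, right` takes the values: (0, 1) → (1, 1) → (3, 1) → (3, 2) → (6, 2) → (6, 6) → (10, 6) → (10, 24) → (15, 24) → (15, 120) → (21, 120) → (21, 720) → (28, 720) → (28, 5040)

Answer: 28, 5040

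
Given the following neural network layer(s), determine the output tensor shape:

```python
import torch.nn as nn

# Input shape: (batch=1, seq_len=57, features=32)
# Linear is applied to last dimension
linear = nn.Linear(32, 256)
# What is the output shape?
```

Input: (1, 57, 32) -> Output: (1, 57, 256)

Answer: (1, 57, 256)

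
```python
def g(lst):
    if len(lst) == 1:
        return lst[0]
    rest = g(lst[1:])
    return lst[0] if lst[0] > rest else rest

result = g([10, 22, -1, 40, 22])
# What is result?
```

Recursive max over [10, 22, -1, 40, 22] = 40

Answer: 40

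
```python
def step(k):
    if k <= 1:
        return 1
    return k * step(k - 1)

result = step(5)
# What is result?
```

step(5) = 5 * 4 * 3 * 2 * 1 = 120

Answer: 120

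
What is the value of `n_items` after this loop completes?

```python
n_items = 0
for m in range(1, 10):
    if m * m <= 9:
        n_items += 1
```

Count numbers where m² ≤ 9
`n_items` takes the values: 0 → 1 → 2 → 3

Answer: 3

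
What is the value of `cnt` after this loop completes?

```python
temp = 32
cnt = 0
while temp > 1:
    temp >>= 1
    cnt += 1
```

Count right shifts until 1
`cnt` takes the values: 0 → 1 → 2 → 3 → 4 → 5

Answer: 5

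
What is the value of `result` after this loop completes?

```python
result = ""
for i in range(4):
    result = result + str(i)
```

Concatenate digits 0 to 3
`result` takes the values: "" → "0" → "01" → "012" → "0123"

Answer: "0123"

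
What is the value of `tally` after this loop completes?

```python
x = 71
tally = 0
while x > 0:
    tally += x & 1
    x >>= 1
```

Count set bits in 71 (binary: 0b1000111)
`tally` takes the values: 0 → 1 → 2 → 3 → 4

Answer: 4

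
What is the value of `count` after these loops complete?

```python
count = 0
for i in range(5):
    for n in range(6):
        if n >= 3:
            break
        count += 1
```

Inner breaks at 3, outer runs 5 times
`count` takes the values: 0 → 1 → 2 → 3 → 4 → 5 → 6 → 7 → 8 → 9 → 10 → 11 → 12 → 13 → 14 → 15

Answer: 15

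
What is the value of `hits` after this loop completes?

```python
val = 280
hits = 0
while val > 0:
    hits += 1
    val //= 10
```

Count digits by repeated division by 10
`hits` takes the values: 0 → 1 → 2 → 3

Answer: 3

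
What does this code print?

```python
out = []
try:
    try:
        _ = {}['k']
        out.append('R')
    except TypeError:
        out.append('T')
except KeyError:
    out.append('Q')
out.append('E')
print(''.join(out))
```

Execution trace: 'Q' (outer except KeyError) → 'E' (after the try/except). Output: QE

Answer: QE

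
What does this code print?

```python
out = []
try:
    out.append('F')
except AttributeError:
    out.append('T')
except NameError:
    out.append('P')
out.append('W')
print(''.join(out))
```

Execution trace: 'F' (try body, no exception) → 'W' (after the try/except). Output: FW

Answer: FW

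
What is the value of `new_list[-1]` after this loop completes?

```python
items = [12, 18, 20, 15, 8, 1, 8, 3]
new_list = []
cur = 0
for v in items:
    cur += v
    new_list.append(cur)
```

Cumulative sum ends at 85
`new_list` takes the values: [] → [12] → [12, 30] → [12, 30, 50] → [12, 30, 50, 65] → [12, 30, 50, 65, 73] → [12, 30, 50, 65, 73, 74] → [12, 30, 50, 65, 73, 74, 82] → [12, 30, 50, 65, 73, 74, 82, 85]
So `new_list[-1]` = 85

Answer: 85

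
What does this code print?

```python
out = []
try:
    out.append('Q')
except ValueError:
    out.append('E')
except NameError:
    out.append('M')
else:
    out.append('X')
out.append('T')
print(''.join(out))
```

Execution trace: 'Q' (try body, no exception) → 'X' (else) → 'T' (after the try/except). Output: QXT

Answer: QXT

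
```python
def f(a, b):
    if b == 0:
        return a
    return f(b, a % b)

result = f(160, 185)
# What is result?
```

f(160, 185) -> f(185, 160) -> f(160, 25) -> f(25, 10) -> f(10, 5) -> f(5, 0) -> 5

Answer: 5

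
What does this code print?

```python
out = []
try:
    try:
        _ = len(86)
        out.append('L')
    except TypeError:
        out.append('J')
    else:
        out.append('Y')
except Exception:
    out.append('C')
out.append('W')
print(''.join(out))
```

Execution trace: 'J' (inner except TypeError) → 'W' (after the try/except). Output: JW

Answer: JW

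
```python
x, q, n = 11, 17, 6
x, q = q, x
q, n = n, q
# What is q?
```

Trace:
`x, q, n = 11, 17, 6` → x = 11; q = 17; n = 6
`x, q = q, x` → x = 17; q = 11
`q, n = n, q` → q = 6; n = 11
So q = 6

Answer: 6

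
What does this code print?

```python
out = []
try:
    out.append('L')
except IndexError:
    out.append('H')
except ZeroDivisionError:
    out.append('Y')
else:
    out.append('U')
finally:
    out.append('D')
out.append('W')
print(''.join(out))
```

Execution trace: 'L' (try body, no exception) → 'U' (else) → 'D' (finally) → 'W' (after the try/except). Output: LUDW

Answer: LUDW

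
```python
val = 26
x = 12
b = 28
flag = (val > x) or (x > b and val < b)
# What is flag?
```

Trace:
`val = 26` → val = 26
`x = 12` → x = 12
`b = 28` → b = 28
`flag = (val > x) or (x > b and val < b)` → flag = True
So flag = True

Answer: True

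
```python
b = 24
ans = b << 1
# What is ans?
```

Trace:
`b = 24` → b = 24
`ans = b << 1` → ans = 48
So ans = 48

Answer: 48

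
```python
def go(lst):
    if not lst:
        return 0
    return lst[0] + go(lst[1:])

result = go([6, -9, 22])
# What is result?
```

6 + (-9) + 22 + 0 = 19

Answer: 19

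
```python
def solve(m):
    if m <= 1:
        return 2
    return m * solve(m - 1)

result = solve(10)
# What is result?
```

solve(10) = 10 * 9 * 8 * 7 * 6 * 5 * 4 * 3 * 2 * 2 = 7257600

Answer: 7257600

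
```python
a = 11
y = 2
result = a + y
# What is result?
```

Trace:
`a = 11` → a = 11
`y = 2` → y = 2
`result = a + y` → result = 13
So result = 13

Answer: 13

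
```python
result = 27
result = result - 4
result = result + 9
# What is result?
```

Trace:
`result = 27` → result = 27
`result = result - 4` → result = 23
`result = result + 9` → result = 32
So result = 32

Answer: 32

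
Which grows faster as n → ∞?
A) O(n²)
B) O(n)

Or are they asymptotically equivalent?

O(n²) vs O(n): Higher order terms dominate.

Answer: A) O(n²) grows faster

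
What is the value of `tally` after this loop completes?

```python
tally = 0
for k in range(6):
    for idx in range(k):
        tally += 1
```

Triangle number: 0+1+2+...+5
`tally` takes the values: 0 → 1 → 2 → 3 → 4 → 5 → 6 → 7 → 8 → 9 → 10 → 11 → 12 → 13 → 14 → 15

Answer: 15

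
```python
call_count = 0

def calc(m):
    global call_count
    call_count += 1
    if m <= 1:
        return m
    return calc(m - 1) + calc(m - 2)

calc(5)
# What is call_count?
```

Calls(m) = 1 + Calls(m-1) + Calls(m-2); Calls(0)=Calls(1)=1. For m=5 this gives 15.

Answer: 15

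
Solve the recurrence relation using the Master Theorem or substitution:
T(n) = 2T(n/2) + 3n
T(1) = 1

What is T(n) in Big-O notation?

By Master Theorem: a=2, b=2, f(n)=3n. Since log_2(2) = 1 and f(n) = Θ(n^1), Case 2 applies. T(n) = O(n log n).

Answer: O(n log n)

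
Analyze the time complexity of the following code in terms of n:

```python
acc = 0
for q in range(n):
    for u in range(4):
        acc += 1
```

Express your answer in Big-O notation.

Each loop level contributes: n × 1. Multiplying the contributions gives O(n).

Answer: O(n)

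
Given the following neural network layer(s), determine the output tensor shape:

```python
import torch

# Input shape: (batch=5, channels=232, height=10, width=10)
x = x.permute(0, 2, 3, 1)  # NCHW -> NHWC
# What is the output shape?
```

Input: (5, 232, 10, 10) -> Output: (5, 10, 10, 232)

Answer: (5, 10, 10, 232)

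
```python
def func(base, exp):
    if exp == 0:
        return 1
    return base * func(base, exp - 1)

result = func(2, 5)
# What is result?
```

func(2, 5) = 2 * 2 * 2 * 2 * 2 = 32

Answer: 32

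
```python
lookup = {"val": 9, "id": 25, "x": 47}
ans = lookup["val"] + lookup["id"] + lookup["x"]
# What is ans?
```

Trace:
`lookup = {"val": 9, "id": 25, "x": 47}` → lookup = {'val': 9, 'id': 25, 'x': 47}
`ans = lookup["val"] + lookup["id"] + lookup["x"]` → ans = 81
So ans = 81

Answer: 81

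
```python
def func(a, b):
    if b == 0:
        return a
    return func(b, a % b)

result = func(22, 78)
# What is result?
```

func(22, 78) -> func(78, 22) -> func(22, 12) -> func(12, 10) -> func(10, 2) -> func(2, 0) -> 2

Answer: 2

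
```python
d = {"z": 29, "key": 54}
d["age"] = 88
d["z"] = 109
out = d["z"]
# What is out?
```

Trace:
`d = {"z": 29, "key": 54}` → d = {'z': 29, 'key': 54}
`d["age"] = 88` → d = {'z': 29, 'key': 54, 'age': 88}
`d["z"] = 109` → d = {'z': 109, 'key': 54, 'age': 88}
`out = d["z"]` → out = 109
So out = 109

Answer: 109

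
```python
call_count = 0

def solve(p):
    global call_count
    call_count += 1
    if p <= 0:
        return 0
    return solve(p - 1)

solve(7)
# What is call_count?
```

Linear recursion stepping by 1: 8 calls from p=7 down to ≤0.

Answer: 8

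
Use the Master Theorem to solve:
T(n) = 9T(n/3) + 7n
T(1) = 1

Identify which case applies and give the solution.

a=9, b=3, f(n)=7n. log_3(9) = 2. Since c=1 < 2, Case 1 applies: T(n) = Θ(n^log_b(a)) = O(n^2).

Answer: O(n^2) - Case 1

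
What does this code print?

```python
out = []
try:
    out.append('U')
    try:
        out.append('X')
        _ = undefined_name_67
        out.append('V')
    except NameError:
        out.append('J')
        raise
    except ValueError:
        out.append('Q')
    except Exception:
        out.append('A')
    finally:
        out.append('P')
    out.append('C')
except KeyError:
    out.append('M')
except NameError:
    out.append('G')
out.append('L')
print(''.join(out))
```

Execution trace: 'U' (try body) → 'X' (inner try body) → 'J' (inner except NameError) → 'P' (inner finally) → 'G' (except NameError) → 'L' (after the try/except). Output: UXJPGL

Answer: UXJPGL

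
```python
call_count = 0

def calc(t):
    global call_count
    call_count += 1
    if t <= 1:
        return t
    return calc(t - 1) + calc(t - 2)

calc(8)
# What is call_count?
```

Calls(t) = 1 + Calls(t-1) + Calls(t-2); Calls(0)=Calls(1)=1. For t=8 this gives 67.

Answer: 67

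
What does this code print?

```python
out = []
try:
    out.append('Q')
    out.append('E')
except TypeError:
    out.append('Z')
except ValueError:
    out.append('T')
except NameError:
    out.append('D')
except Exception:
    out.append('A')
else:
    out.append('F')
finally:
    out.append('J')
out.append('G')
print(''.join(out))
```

Execution trace: 'Q' (try body) → 'E' (try body, no exception) → 'F' (else) → 'J' (finally) → 'G' (after the try/except). Output: QEFJG

Answer: QEFJG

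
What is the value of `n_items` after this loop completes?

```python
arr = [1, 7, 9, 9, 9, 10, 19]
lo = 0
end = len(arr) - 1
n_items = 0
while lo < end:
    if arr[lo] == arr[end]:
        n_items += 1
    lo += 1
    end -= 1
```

Count matching pairs from ends
`n_items` takes the values: 0 → 1

Answer: 1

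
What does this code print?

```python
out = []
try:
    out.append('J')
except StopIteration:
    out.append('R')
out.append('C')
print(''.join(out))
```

Execution trace: 'J' (try body, no exception) → 'C' (after the try/except). Output: JC

Answer: JC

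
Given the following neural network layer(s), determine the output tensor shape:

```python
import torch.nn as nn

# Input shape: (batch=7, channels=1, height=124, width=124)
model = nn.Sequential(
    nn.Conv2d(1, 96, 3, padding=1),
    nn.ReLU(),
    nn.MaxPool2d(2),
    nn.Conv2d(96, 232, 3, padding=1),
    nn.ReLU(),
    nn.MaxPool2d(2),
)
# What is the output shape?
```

Input: (7, 1, 124, 124) -> after first Conv2d: (7, 96, 124, 124) -> after first MaxPool2d: (7, 96, 62, 62) -> after second Conv2d: (7, 232, 62, 62) -> Output: (7, 232, 31, 31)

Answer: (7, 232, 31, 31)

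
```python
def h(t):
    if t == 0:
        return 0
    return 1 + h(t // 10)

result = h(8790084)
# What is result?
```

Count of digits of 8790084: 7

Answer: 7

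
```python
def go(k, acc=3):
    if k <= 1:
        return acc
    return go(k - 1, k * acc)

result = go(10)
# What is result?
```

Accumulator trace (n, acc): (10, 3) -> (9, 30) -> (8, 270) -> (7, 2160) -> (6, 15120) -> (5, 90720) -> (4, 453600) -> (3, 1814400) -> (2, 5443200) -> (1, 10886400) -> return 10886400

Answer: 10886400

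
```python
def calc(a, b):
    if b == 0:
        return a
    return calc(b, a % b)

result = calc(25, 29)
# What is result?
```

calc(25, 29) -> calc(29, 25) -> calc(25, 4) -> calc(4, 1) -> calc(1, 0) -> 1

Answer: 1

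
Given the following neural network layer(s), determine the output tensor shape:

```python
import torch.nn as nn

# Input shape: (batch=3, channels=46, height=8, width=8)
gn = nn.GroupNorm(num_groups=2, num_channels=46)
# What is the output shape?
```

Input: (3, 46, 8, 8) -> Output: (3, 46, 8, 8)

Answer: (3, 46, 8, 8)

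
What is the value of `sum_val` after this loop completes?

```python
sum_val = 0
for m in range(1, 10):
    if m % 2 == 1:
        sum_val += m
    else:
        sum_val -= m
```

Add odd, subtract even
`sum_val` takes the values: 0 → 1 → -1 → 2 → -2 → 3 → -3 → 4 → -4 → 5

Answer: 5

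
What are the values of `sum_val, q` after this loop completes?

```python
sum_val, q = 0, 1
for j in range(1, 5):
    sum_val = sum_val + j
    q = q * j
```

Sum and factorial of 1 to 4
`sum_val, q` takes the values: (0, 1) → (1, 1) → (3, 1) → (3, 2) → (6, 2) → (6, 6) → (10, 6) → (10, 24)

Answer: 10, 24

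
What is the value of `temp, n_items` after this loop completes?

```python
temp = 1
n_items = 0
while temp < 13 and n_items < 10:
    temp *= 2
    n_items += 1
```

Double until >= 13 or 10 iterations
`temp, n_items` takes the values: (1, 0) → (2, 0) → (2, 1) → (4, 1) → (4, 2) → (8, 2) → (8, 3) → (16, 3) → (16, 4)

Answer: 16, 4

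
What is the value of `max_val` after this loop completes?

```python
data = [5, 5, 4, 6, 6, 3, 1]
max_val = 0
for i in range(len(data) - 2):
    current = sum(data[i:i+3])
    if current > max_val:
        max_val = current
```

Max sum of 3-element window in [5, 5, 4, 6, 6, 3, 1]
`max_val` takes the values: 0 → 14 → 15 → 16

Answer: 16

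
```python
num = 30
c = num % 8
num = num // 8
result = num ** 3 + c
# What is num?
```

Trace:
`num = 30` → num = 30
`c = num % 8` → c = 6
`num = num // 8` → num = 3
`result = num ** 3 + c` → result = 33
So num = 3

Answer: 3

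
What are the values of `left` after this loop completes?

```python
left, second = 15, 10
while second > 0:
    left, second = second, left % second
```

GCD of 15 and 10
`left` takes the values: 15 → 10 → 5

Answer: 5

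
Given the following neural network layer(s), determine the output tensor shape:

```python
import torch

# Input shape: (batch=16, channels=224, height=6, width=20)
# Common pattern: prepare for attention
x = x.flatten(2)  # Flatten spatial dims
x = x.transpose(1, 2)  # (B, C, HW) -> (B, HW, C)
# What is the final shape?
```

Input: (16, 224, 6, 20) -> after flatten(2): (16, 224, 120) -> Output: (16, 120, 224)

Answer: (16, 120, 224)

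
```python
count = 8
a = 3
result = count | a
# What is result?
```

Trace:
`count = 8` → count = 8
`a = 3` → a = 3
`result = count | a` → result = 11
So result = 11

Answer: 11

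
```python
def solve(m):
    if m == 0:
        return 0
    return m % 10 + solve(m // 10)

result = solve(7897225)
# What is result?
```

Sum of digits of 7897225: 5 + 2 + 2 + 7 + 9 + 8 + 7 = 40

Answer: 40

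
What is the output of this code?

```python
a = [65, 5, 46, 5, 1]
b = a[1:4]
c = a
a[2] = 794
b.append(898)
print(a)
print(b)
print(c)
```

Key concept: slice vs alias.
Step by step:
`a = [65, 5, 46, 5, 1]` → a = [65, 5, 46, 5, 1]
`b = a[1:4]` → b = [5, 46, 5]
`c = a` → c = [65, 5, 46, 5, 1] (same object as a)
`a[2] = 794` → a = [65, 5, 794, 5, 1] (same object as c); c = [65, 5, 794, 5, 1] (same object as a)
`b.append(898)` → b = [5, 46, 5, 898]
`print(a)` → prints [65, 5, 794, 5, 1]
`print(b)` → prints [5, 46, 5, 898]
`print(c)` → prints [65, 5, 794, 5, 1]

Answer:
[65, 5, 794, 5, 1]
[5, 46, 5, 898]
[65, 5, 794, 5, 1]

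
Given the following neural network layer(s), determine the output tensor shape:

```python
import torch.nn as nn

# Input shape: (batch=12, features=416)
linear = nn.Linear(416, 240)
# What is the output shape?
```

Input: (12, 416) -> Output: (12, 240)

Answer: (12, 240)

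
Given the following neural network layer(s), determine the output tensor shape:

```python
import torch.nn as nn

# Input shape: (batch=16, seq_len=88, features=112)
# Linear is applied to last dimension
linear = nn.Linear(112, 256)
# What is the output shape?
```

Input: (16, 88, 112) -> Output: (16, 88, 256)

Answer: (16, 88, 256)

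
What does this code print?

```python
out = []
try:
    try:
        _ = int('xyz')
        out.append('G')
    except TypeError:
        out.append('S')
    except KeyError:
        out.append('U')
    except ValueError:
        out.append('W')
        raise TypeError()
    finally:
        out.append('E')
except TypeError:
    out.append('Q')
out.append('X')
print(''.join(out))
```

Execution trace: 'W' (inner except ValueError) → 'E' (inner finally) → 'Q' (outer except TypeError) → 'X' (after the try/except). Output: WEQX

Answer: WEQX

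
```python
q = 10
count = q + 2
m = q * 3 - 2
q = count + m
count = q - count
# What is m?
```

Trace:
`q = 10` → q = 10
`count = q + 2` → count = 12
`m = q * 3 - 2` → m = 28
`q = count + m` → q = 40
`count = q - count` → count = 28
So m = 28

Answer: 28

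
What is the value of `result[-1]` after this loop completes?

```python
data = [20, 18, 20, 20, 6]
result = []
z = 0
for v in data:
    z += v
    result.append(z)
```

Cumulative sum ends at 84
`result` takes the values: [] → [20] → [20, 38] → [20, 38, 58] → [20, 38, 58, 78] → [20, 38, 58, 78, 84]
So `result[-1]` = 84

Answer: 84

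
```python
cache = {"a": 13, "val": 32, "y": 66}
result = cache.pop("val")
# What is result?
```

Trace:
`cache = {"a": 13, "val": 32, "y": 66}` → cache = {'a': 13, 'val': 32, 'y': 66}
`result = cache.pop("val")` → cache = {'a': 13, 'y': 66}; result = 32
So result = 32

Answer: 32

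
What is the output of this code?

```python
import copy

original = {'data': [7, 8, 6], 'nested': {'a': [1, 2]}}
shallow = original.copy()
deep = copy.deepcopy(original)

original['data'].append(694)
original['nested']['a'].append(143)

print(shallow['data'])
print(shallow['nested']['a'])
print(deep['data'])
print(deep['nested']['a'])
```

Key concept: comparing shallow vs deep copy.
Step by step:
`original = {'data': [7, 8, 6], 'nested': {'a': [1, 2]}}` → original = {'data': [7, 8, 6], 'nested': {'a': [1, 2]}}
`shallow = original.copy()` → shallow = {'data': [7, 8, 6], 'nested': {'a': [1, 2]}}
`deep = copy.deepcopy(original)` → deep = {'data': [7, 8, 6], 'nested': {'a': [1, 2]}}
`original['data'].append(694)` → original = {'data': [7, 8, 6, 694], 'nested': {'a': [1, 2]}}; shallow = {'data': [7, 8, 6, 694], 'nested': {'a': [1, 2]}}
`original['nested']['a'].append(143)` → original = {'data': [7, 8, 6, 694], 'nested': {'a': [1, 2, 143]}}; shallow = {'data': [7, 8, 6, 694], 'nested': {'a': [1, 2, 143]}}
`print(shallow['data'])` → prints [7, 8, 6, 694]
`print(shallow['nested']['a'])` → prints [1, 2, 143]
`print(deep['data'])` → prints [7, 8, 6]
`print(deep['nested']['a'])` → prints [1, 2]

Answer:
[7, 8, 6, 694]
[1, 2, 143]
[7, 8, 6]
[1, 2]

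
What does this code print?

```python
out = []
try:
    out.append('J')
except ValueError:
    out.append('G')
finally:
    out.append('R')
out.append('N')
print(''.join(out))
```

Execution trace: 'J' (try body, no exception) → 'R' (finally) → 'N' (after the try/except). Output: JRN

Answer: JRN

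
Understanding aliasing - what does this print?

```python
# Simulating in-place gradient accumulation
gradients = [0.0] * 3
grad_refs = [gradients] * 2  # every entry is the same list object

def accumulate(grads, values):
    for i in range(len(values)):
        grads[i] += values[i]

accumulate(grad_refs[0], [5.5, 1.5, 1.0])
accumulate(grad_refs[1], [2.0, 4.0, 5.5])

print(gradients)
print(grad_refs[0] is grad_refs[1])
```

Key concept: gradient accumulation aliasing.
Step by step:
`gradients = [0.0] * 3` → gradients = [0.0, 0.0, 0.0]
`grad_refs = [gradients] * 2` → grad_refs = [[0.0, 0.0, 0.0], [0.0, 0.0, 0.0]]
`accumulate(grad_refs[0], [5.5, 1.5, 1.0])` → gradients = [5.5, 1.5, 1.0]; grad_refs = [[5.5, 1.5, 1.0], [5.5, 1.5, 1.0]]
`accumulate(grad_refs[1], [2.0, 4.0, 5.5])` → gradients = [7.5, 5.5, 6.5]; grad_refs = [[7.5, 5.5, 6.5], [7.5, 5.5, 6.5]]
`print(gradients)` → prints [7.5, 5.5, 6.5]
`print(grad_refs[0] is grad_refs[1])` → prints True

Answer:
[7.5, 5.5, 6.5]
True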